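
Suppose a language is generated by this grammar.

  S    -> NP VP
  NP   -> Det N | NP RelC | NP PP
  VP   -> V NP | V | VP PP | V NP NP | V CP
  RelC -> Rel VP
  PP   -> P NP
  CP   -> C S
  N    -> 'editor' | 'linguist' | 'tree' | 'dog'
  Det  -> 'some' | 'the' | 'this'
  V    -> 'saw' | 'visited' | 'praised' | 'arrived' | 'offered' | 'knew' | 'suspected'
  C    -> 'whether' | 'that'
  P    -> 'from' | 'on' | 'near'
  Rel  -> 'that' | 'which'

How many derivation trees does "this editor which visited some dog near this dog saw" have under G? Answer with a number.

Two of the 3 distinct bracketings:
[S [NP [NP [Det this] [N editor]] [RelC [Rel which] [VP [V visited] [NP [NP [Det some] [N dog]] [PP [P near] [NP [Det this] [N dog]]]]]]] [VP [V saw]]]
[S [NP [NP [Det this] [N editor]] [RelC [Rel which] [VP [VP [V visited] [NP [Det some] [N dog]]] [PP [P near] [NP [Det this] [N dog]]]]]] [VP [V saw]]]
The difference turns on whether NP → NP PP is used at the relevant span, versus an alternative expansion of NP.

3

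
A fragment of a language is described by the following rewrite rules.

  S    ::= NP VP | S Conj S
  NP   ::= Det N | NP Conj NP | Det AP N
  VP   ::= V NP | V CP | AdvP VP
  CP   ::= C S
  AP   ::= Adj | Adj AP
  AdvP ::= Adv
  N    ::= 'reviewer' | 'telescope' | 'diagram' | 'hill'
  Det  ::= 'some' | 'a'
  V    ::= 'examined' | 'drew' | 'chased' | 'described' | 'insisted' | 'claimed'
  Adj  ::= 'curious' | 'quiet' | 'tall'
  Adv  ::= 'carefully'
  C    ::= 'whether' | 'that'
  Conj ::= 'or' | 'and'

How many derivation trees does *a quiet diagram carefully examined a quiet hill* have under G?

[S [NP [Det a] [AP [Adj quiet]] [N diagram]] [VP [AdvP [Adv carefully]] [VP [V examined] [NP [Det a] [AP [Adj quiet]] [N hill]]]]]
No rule offers an alternative attachment or grouping for any span, so this is the only derivation.

1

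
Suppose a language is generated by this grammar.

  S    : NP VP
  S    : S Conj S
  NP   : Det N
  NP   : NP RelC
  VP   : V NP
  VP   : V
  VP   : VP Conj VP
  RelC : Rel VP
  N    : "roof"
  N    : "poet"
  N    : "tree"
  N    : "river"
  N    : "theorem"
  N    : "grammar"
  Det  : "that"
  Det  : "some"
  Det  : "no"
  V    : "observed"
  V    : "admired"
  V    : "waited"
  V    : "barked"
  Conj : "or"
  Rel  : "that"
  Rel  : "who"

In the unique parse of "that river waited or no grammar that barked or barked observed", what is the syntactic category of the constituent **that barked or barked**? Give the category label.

[S [S [NP [Det that] [N river]] [VP [V waited]]] [Conj or] [S [NP [NP [Det no] [N grammar]] [RelC [Rel that] [VP [VP [V barked]] [Conj or] [VP [V barked]]]]] [VP [V observed]]]]
The span 'that barked or barked' is the RelC node built by RelC → Rel VP.

RelC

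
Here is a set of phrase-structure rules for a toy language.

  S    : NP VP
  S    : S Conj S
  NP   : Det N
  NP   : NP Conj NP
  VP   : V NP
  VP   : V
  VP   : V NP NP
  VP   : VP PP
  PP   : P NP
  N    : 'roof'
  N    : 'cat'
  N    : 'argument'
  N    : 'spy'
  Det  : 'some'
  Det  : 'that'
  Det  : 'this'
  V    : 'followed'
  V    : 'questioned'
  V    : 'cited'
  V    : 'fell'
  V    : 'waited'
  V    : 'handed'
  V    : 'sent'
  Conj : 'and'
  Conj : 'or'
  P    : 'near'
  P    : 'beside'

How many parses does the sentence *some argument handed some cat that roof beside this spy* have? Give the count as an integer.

[S [NP [Det some] [N argument]] [VP [VP [V handed] [NP [Det some] [N cat]] [NP [Det that] [N roof]]] [PP [P beside] [NP [Det this] [N spy]]]]]
No rule offers an alternative attachment or grouping for any span, so this is the only derivation.

1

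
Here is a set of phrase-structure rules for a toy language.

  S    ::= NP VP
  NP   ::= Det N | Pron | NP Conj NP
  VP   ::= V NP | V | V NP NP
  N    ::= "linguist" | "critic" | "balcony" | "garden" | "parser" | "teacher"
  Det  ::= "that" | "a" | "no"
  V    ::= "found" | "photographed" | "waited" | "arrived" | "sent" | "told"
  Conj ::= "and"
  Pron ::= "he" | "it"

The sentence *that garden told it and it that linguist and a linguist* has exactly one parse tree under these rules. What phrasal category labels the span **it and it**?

NP

[S [NP [Det that] [N garden]] [VP [V told] [NP [NP [Pron it]] [Conj and] [NP [Pron it]]] [NP [NP [Det that] [N linguist]] [Conj and] [NP [Det a] [N linguist]]]]]
The span 'it and it' is the NP node built by NP → NP Conj NP.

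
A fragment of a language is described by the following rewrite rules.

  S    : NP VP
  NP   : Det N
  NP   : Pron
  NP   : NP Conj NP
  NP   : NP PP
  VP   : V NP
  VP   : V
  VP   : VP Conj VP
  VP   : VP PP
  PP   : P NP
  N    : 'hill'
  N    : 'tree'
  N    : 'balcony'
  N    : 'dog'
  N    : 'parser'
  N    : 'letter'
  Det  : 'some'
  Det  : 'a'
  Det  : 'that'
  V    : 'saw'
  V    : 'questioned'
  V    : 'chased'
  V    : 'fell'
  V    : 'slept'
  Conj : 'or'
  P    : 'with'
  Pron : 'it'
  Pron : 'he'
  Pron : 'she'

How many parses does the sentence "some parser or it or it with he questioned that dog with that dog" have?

Two of the 10 distinct bracketings:
[S [NP [NP [Det some] [N parser]] [Conj or] [NP [NP [Pron it]] [Conj or] [NP [NP [Pron it]] [PP [P with] [NP [Pron he]]]]]] [VP [V questioned] [NP [NP [Det that] [N dog]] [PP [P with] [NP [Det that] [N dog]]]]]]
[S [NP [NP [Det some] [N parser]] [Conj or] [NP [NP [Pron it]] [Conj or] [NP [NP [Pron it]] [PP [P with] [NP [Pron he]]]]]] [VP [VP [V questioned] [NP [Det that] [N dog]]] [PP [P with] [NP [Det that] [N dog]]]]]
The difference turns on whether VP → VP PP is used at the relevant span, versus an alternative expansion of VP.

10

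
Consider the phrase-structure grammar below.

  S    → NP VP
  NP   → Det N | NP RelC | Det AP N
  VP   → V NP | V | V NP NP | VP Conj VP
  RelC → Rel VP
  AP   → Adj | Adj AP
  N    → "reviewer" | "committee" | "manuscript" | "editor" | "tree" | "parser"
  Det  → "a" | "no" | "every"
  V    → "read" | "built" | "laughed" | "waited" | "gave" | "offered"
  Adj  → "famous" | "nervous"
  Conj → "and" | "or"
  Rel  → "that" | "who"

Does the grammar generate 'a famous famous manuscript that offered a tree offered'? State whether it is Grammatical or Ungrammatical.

Grammatical

S
  NP
    NP
      Det: a
      AP
        Adj: famous
        AP
          Adj: famous
      N: manuscript
    RelC
      Rel: that
      VP
        V: offered
        NP
          Det: a
          N: tree
  VP
    V: offered
The bracketing above is licensed at every node by one of the given productions, with S at the root.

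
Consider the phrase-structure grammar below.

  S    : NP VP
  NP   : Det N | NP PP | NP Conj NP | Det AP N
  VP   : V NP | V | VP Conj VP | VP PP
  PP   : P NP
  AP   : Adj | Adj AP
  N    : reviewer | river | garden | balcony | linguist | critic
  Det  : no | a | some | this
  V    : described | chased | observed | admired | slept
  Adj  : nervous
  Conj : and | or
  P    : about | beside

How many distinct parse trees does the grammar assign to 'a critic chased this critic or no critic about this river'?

Two of the 3 distinct bracketings:
[S [NP [Det a] [N critic]] [VP [V chased] [NP [NP [NP [Det this] [N critic]] [Conj or] [NP [Det no] [N critic]]] [PP [P about] [NP [Det this] [N river]]]]]]
[S [NP [Det a] [N critic]] [VP [V chased] [NP [NP [Det this] [N critic]] [Conj or] [NP [NP [Det no] [N critic]] [PP [P about] [NP [Det this] [N river]]]]]]]
The trees differ in how a recursive rule is bracketed over the same span.

3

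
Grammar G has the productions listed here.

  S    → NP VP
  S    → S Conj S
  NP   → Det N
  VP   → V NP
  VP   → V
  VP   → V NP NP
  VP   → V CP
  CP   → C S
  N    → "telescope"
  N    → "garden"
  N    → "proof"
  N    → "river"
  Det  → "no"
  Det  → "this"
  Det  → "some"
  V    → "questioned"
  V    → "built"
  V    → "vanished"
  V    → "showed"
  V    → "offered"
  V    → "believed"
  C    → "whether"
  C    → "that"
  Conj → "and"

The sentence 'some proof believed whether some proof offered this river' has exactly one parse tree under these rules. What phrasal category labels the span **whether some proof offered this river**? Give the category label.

CP

S
  NP
    Det: some
    N: proof
  VP
    V: believed
    CP
      C: whether
      S
        NP
          Det: some
          N: proof
        VP
          V: offered
          NP
            Det: this
            N: river
The span 'whether some proof offered this river' is the CP node built by CP → C S.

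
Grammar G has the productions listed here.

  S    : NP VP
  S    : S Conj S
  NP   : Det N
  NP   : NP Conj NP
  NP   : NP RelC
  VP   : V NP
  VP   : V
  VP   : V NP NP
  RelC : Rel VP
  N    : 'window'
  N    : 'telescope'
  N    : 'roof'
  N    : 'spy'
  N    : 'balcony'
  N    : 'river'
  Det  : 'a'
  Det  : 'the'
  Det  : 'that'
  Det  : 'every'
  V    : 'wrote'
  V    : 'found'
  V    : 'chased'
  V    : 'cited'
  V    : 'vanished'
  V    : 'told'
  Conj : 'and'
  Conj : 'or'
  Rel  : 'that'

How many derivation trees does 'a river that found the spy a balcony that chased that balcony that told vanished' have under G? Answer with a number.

Two of the 5 distinct bracketings:
[S [NP [NP [Det a] [N river]] [RelC [Rel that] [VP [V found] [NP [Det the] [N spy]] [NP [NP [Det a] [N balcony]] [RelC [Rel that] [VP [V chased] [NP [NP [Det that] [N balcony]] [RelC [Rel that] [VP [V told]]]]]]]]]] [VP [V vanished]]]
[S [NP [NP [Det a] [N river]] [RelC [Rel that] [VP [V found] [NP [Det the] [N spy]] [NP [NP [NP [Det a] [N balcony]] [RelC [Rel that] [VP [V chased] [NP [Det that] [N balcony]]]]] [RelC [Rel that] [VP [V told]]]]]]] [VP [V vanished]]]
The trees differ in how a recursive rule is bracketed over the same span.

5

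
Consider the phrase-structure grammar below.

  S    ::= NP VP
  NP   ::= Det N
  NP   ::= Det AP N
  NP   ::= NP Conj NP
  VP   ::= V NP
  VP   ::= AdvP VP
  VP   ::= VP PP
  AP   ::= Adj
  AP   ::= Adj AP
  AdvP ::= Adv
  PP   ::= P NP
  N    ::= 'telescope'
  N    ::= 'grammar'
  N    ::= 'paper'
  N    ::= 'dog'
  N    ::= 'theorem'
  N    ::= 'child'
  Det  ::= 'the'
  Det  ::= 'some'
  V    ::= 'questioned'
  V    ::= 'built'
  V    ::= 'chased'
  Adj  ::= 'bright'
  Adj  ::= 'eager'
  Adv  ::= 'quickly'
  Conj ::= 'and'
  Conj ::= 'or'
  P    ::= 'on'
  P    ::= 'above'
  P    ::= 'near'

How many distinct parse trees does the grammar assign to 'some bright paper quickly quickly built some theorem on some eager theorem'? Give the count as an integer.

3

Two of the 3 distinct bracketings:
[S [NP [Det some] [AP [Adj bright]] [N paper]] [VP [AdvP [Adv quickly]] [VP [AdvP [Adv quickly]] [VP [VP [V built] [NP [Det some] [N theorem]]] [PP [P on] [NP [Det some] [AP [Adj eager]] [N theorem]]]]]]]
[S [NP [Det some] [AP [Adj bright]] [N paper]] [VP [AdvP [Adv quickly]] [VP [VP [AdvP [Adv quickly]] [VP [V built] [NP [Det some] [N theorem]]]] [PP [P on] [NP [Det some] [AP [Adj eager]] [N theorem]]]]]]
The trees differ in how a recursive rule is bracketed over the same span.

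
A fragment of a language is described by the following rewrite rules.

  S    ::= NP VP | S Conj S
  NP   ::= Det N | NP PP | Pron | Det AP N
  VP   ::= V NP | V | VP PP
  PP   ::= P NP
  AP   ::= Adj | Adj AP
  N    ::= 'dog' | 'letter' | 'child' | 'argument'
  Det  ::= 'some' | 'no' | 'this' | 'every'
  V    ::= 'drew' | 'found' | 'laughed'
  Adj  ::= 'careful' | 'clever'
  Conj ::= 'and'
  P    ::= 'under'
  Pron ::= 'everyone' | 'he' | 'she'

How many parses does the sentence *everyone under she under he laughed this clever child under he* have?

4

Two of the 4 distinct bracketings:
[S [NP [NP [Pron everyone]] [PP [P under] [NP [NP [Pron she]] [PP [P under] [NP [Pron he]]]]]] [VP [V laughed] [NP [NP [Det this] [AP [Adj clever]] [N child]] [PP [P under] [NP [Pron he]]]]]]
[S [NP [NP [Pron everyone]] [PP [P under] [NP [NP [Pron she]] [PP [P under] [NP [Pron he]]]]]] [VP [VP [V laughed] [NP [Det this] [AP [Adj clever]] [N child]]] [PP [P under] [NP [Pron he]]]]]
The difference turns on whether VP → VP PP is used at the relevant span, versus an alternative expansion of VP.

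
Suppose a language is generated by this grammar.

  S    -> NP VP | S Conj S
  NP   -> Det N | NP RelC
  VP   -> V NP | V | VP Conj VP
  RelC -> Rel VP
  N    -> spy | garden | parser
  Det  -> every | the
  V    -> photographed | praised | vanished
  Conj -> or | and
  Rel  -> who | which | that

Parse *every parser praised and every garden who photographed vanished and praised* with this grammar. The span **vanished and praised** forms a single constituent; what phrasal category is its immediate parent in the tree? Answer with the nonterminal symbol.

[S [S [NP [Det every] [N parser]] [VP [V praised]]] [Conj and] [S [NP [NP [Det every] [N garden]] [RelC [Rel who] [VP [V photographed]]]] [VP [VP [V vanished]] [Conj and] [VP [V praised]]]]]
The span 'vanished and praised' is the VP node built by VP → VP Conj VP.
Its mother is the S built by S → NP VP.

S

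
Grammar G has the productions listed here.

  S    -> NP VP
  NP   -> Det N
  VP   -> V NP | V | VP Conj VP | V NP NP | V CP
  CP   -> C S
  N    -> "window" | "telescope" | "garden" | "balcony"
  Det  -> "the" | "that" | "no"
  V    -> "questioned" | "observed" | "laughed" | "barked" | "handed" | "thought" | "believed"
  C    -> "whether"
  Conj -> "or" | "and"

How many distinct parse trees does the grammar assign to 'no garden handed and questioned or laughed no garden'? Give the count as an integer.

2

The two bracketings:
[S [NP [Det no] [N garden]] [VP [VP [V handed]] [Conj and] [VP [VP [V questioned]] [Conj or] [VP [V laughed] [NP [Det no] [N garden]]]]]]
[S [NP [Det no] [N garden]] [VP [VP [VP [V handed]] [Conj and] [VP [V questioned]]] [Conj or] [VP [V laughed] [NP [Det no] [N garden]]]]]
The trees differ in how a recursive rule is bracketed over the same span.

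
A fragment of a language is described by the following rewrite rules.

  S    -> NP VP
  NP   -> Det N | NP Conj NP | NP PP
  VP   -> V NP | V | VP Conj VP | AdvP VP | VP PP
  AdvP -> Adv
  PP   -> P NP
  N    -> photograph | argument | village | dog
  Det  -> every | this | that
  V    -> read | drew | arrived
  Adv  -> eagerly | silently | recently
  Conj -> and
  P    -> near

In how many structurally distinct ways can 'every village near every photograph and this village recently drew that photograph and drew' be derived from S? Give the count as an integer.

Two of the 4 distinct bracketings:
[S [NP [NP [NP [Det every] [N village]] [PP [P near] [NP [Det every] [N photograph]]]] [Conj and] [NP [Det this] [N village]]] [VP [VP [AdvP [Adv recently]] [VP [V drew] [NP [Det that] [N photograph]]]] [Conj and] [VP [V drew]]]]
[S [NP [NP [NP [Det every] [N village]] [PP [P near] [NP [Det every] [N photograph]]]] [Conj and] [NP [Det this] [N village]]] [VP [AdvP [Adv recently]] [VP [VP [V drew] [NP [Det that] [N photograph]]] [Conj and] [VP [V drew]]]]]
The trees differ in how a recursive rule is bracketed over the same span.

4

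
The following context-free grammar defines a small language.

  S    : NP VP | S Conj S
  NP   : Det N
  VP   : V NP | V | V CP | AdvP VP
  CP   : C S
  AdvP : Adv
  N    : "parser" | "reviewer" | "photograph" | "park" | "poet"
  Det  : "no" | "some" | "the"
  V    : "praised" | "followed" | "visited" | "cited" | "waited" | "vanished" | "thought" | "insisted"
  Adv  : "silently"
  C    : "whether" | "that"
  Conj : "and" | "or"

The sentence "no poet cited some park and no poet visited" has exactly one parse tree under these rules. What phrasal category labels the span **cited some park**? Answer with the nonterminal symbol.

VP

S
  S
    NP
      Det: no
      N: poet
    VP
      V: cited
      NP
        Det: some
        N: park
  Conj: and
  S
    NP
      Det: no
      N: poet
    VP
      V: visited
The span 'cited some park' is the VP node built by VP → V NP.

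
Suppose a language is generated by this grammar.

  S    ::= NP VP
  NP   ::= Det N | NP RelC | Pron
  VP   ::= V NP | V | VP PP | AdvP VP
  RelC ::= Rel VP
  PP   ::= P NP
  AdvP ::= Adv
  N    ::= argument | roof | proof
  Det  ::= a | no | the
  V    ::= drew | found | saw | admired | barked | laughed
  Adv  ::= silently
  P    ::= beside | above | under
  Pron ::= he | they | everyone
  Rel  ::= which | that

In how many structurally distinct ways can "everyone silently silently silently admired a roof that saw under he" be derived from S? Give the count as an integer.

5

Two of the 5 distinct bracketings:
[S [NP [Pron everyone]] [VP [VP [AdvP [Adv silently]] [VP [AdvP [Adv silently]] [VP [AdvP [Adv silently]] [VP [V admired] [NP [NP [Det a] [N roof]] [RelC [Rel that] [VP [V saw]]]]]]]] [PP [P under] [NP [Pron he]]]]]
[S [NP [Pron everyone]] [VP [AdvP [Adv silently]] [VP [VP [AdvP [Adv silently]] [VP [AdvP [Adv silently]] [VP [V admired] [NP [NP [Det a] [N roof]] [RelC [Rel that] [VP [V saw]]]]]]] [PP [P under] [NP [Pron he]]]]]]
The trees differ in how a recursive rule is bracketed over the same span.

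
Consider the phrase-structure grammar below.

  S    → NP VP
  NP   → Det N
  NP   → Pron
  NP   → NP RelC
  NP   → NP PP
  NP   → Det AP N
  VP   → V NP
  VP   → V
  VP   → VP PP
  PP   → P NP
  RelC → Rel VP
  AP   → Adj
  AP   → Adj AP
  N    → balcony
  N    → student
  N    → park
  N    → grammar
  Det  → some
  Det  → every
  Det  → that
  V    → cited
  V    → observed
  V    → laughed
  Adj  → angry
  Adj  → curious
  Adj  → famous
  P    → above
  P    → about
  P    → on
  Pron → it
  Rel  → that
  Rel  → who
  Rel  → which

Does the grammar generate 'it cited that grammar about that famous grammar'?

Grammatical

[S [NP [Pron it]] [VP [V cited] [NP [NP [Det that] [N grammar]] [PP [P about] [NP [Det that] [AP [Adj famous]] [N grammar]]]]]]
The bracketing above is licensed at every node by one of the given productions, with S at the root.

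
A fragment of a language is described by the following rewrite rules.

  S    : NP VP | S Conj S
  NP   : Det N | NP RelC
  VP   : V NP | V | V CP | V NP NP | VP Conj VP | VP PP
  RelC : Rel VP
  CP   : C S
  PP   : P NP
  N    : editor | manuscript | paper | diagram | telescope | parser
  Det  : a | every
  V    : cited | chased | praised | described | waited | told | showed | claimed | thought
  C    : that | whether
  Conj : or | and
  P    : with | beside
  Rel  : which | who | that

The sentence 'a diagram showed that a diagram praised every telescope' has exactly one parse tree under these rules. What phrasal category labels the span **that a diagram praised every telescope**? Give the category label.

CP

[S [NP [Det a] [N diagram]] [VP [V showed] [CP [C that] [S [NP [Det a] [N diagram]] [VP [V praised] [NP [Det every] [N telescope]]]]]]]
The span 'that a diagram praised every telescope' is the CP node built by CP → C S.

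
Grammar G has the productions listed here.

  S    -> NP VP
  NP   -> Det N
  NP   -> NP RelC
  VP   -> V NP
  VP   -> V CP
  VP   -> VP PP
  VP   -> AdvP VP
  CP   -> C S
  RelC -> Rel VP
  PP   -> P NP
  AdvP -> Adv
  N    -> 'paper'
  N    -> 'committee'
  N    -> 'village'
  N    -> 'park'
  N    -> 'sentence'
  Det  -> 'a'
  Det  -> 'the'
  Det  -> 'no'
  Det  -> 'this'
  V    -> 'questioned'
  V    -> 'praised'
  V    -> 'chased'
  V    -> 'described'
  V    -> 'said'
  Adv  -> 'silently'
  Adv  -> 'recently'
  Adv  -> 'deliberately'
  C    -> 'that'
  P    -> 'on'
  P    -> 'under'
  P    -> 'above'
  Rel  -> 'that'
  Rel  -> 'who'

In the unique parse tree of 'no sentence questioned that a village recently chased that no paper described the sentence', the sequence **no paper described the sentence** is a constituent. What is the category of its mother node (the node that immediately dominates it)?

CP

[S [NP [Det no] [N sentence]] [VP [V questioned] [CP [C that] [S [NP [Det a] [N village]] [VP [AdvP [Adv recently]] [VP [V chased] [CP [C that] [S [NP [Det no] [N paper]] [VP [V described] [NP [Det the] [N sentence]]]]]]]]]]]
The span 'no paper described the sentence' is the S node built by S → NP VP.
Its mother is the CP built by CP → C S.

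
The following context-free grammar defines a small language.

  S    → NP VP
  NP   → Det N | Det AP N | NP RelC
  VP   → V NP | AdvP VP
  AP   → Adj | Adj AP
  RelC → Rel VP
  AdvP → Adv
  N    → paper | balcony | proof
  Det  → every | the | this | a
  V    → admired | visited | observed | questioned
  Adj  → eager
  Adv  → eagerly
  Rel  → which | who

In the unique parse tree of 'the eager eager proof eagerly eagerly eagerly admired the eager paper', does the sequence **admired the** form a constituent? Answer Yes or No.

No

[S [NP [Det the] [AP [Adj eager] [AP [Adj eager]]] [N proof]] [VP [AdvP [Adv eagerly]] [VP [AdvP [Adv eagerly]] [VP [AdvP [Adv eagerly]] [VP [V admired] [NP [Det the] [AP [Adj eager]] [N paper]]]]]]]
The smallest constituent containing 'admired the' is the VP spanning 'admired the eager paper'; no single node in the tree dominates exactly the given words.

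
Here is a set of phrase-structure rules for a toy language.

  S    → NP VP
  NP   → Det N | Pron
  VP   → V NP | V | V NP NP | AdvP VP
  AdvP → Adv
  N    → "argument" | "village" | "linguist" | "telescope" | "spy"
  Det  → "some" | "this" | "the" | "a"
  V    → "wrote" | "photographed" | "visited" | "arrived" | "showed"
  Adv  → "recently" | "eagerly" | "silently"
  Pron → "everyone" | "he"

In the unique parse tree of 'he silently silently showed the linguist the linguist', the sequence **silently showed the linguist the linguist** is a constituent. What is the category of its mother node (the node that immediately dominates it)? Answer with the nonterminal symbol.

S
  NP
    Pron: he
  VP
    AdvP
      Adv: silently
    VP
      AdvP
        Adv: silently
      VP
        V: showed
        NP
          Det: the
          N: linguist
        NP
          Det: the
          N: linguist
The span 'silently showed the linguist the linguist' is the VP node built by VP → AdvP VP.
Its mother is the VP built by VP → AdvP VP.

VP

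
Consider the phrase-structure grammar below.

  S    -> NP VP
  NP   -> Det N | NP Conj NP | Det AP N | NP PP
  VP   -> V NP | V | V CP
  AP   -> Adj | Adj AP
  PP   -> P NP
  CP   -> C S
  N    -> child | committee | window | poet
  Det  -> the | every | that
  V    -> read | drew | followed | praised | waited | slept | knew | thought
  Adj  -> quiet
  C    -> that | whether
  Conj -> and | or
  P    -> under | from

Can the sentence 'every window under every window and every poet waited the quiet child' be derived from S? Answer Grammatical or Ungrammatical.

S
  NP
    NP
      NP
        Det: every
        N: window
      PP
        P: under
        NP
          Det: every
          N: window
    Conj: and
    NP
      Det: every
      N: poet
  VP
    V: waited
    NP
      Det: the
      AP
        Adj: quiet
      N: child
Every word is introduced by a lexical rule and the phrasal rules combine the resulting categories into a single S.

Grammatical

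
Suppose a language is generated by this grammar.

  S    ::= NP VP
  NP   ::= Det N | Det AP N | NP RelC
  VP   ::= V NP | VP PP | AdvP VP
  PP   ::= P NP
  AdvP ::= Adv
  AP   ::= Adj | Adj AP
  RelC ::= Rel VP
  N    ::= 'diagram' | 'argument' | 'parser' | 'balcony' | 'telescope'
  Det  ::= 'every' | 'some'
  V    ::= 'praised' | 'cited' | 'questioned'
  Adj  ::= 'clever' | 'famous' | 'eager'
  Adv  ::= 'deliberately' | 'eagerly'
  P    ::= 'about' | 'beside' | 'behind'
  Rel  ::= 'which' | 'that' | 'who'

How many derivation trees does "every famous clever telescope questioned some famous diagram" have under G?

[S [NP [Det every] [AP [Adj famous] [AP [Adj clever]]] [N telescope]] [VP [V questioned] [NP [Det some] [AP [Adj famous]] [N diagram]]]]
No rule offers an alternative attachment or grouping for any span, so this is the only derivation.

1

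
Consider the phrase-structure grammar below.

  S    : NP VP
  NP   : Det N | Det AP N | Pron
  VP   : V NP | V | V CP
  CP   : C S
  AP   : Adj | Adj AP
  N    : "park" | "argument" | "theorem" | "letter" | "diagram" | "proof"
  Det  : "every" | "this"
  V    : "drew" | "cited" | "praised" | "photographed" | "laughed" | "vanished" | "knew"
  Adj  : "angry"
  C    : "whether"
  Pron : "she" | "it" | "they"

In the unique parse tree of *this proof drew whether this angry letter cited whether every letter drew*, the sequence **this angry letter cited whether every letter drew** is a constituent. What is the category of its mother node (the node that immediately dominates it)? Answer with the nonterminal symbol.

S
  NP
    Det: this
    N: proof
  VP
    V: drew
    CP
      C: whether
      S
        NP
          Det: this
          AP
            Adj: angry
          N: letter
        VP
          V: cited
          CP
            C: whether
            S
              NP
                Det: every
                N: letter
              VP
                V: drew
The span 'this angry letter cited whether every letter drew' is the S node built by S → NP VP.
Its mother is the CP built by CP → C S.

CP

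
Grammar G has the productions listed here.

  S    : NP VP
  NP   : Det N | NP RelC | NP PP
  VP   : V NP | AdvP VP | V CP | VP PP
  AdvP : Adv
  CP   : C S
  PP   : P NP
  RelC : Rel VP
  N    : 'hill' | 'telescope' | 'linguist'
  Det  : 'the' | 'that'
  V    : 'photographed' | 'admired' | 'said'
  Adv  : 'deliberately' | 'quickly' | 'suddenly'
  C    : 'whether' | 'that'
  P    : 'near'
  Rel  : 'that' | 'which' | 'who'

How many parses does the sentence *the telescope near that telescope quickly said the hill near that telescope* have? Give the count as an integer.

Two of the 3 distinct bracketings:
[S [NP [NP [Det the] [N telescope]] [PP [P near] [NP [Det that] [N telescope]]]] [VP [AdvP [Adv quickly]] [VP [V said] [NP [NP [Det the] [N hill]] [PP [P near] [NP [Det that] [N telescope]]]]]]]
[S [NP [NP [Det the] [N telescope]] [PP [P near] [NP [Det that] [N telescope]]]] [VP [AdvP [Adv quickly]] [VP [VP [V said] [NP [Det the] [N hill]]] [PP [P near] [NP [Det that] [N telescope]]]]]]
The difference turns on whether VP → VP PP is used at the relevant span, versus an alternative expansion of VP.

3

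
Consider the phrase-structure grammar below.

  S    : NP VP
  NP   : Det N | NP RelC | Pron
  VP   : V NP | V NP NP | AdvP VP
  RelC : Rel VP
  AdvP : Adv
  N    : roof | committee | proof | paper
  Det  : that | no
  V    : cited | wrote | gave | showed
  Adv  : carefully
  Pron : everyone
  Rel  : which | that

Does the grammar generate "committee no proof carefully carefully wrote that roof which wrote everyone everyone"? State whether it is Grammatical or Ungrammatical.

Ungrammatical

For S → NP VP, no prefix of the string parses as an NP.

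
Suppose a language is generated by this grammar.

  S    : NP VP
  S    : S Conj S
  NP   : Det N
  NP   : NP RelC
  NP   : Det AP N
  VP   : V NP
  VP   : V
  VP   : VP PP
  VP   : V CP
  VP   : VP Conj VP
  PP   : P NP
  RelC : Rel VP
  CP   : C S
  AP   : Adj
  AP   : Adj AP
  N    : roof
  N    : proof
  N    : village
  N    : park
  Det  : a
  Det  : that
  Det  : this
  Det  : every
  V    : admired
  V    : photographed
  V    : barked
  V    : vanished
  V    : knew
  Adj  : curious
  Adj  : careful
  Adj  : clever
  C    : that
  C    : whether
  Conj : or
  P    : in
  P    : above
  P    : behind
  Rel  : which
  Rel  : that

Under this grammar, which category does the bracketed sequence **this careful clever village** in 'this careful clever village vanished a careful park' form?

NP

S
  NP
    Det: this
    AP
      Adj: careful
      AP
        Adj: clever
    N: village
  VP
    V: vanished
    NP
      Det: a
      AP
        Adj: careful
      N: park
The span 'this careful clever village' is the NP node built by NP → Det AP N.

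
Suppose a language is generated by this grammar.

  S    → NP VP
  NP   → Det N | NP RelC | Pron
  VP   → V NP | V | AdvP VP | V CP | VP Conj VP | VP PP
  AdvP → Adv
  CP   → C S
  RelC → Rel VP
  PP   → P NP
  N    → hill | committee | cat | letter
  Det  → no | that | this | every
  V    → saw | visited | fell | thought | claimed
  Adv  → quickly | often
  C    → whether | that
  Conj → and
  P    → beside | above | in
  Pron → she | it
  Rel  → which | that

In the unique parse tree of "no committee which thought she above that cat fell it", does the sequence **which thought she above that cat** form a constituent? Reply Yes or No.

[S [NP [NP [Det no] [N committee]] [RelC [Rel which] [VP [VP [V thought] [NP [Pron she]]] [PP [P above] [NP [Det that] [N cat]]]]]] [VP [V fell] [NP [Pron it]]]]
The words 'which thought she above that cat' are exhaustively dominated by a single RelC node (built by RelC → Rel VP), so they form a constituent.

Yes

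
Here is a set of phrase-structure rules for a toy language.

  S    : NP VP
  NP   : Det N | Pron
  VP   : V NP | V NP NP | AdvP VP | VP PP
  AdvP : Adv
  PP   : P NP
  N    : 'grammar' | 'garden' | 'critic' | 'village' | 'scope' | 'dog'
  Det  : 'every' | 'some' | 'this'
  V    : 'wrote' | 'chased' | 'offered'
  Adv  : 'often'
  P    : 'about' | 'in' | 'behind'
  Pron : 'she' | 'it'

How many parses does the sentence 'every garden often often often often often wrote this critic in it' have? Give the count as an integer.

6

Two of the 6 distinct bracketings:
[S [NP [Det every] [N garden]] [VP [AdvP [Adv often]] [VP [AdvP [Adv often]] [VP [AdvP [Adv often]] [VP [AdvP [Adv often]] [VP [AdvP [Adv often]] [VP [VP [V wrote] [NP [Det this] [N critic]]] [PP [P in] [NP [Pron it]]]]]]]]]]
[S [NP [Det every] [N garden]] [VP [AdvP [Adv often]] [VP [AdvP [Adv often]] [VP [AdvP [Adv often]] [VP [AdvP [Adv often]] [VP [VP [AdvP [Adv often]] [VP [V wrote] [NP [Det this] [N critic]]]] [PP [P in] [NP [Pron it]]]]]]]]]
The trees differ in how a recursive rule is bracketed over the same span.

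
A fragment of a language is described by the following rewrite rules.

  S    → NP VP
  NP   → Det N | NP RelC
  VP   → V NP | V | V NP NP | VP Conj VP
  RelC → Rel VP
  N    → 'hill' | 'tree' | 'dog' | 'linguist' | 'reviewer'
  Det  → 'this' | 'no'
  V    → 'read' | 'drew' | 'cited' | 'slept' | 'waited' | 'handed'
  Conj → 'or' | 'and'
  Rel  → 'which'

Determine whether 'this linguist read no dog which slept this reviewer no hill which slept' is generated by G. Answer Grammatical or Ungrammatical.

Grammatical

S
  NP
    Det: this
    N: linguist
  VP
    V: read
    NP
      NP
        Det: no
        N: dog
      RelC
        Rel: which
        VP
          V: slept
          NP
            Det: this
            N: reviewer
          NP
            NP
              Det: no
              N: hill
            RelC
              Rel: which
              VP
                V: slept
Each bracket corresponds to one application of a listed rule, so the string is derivable from S.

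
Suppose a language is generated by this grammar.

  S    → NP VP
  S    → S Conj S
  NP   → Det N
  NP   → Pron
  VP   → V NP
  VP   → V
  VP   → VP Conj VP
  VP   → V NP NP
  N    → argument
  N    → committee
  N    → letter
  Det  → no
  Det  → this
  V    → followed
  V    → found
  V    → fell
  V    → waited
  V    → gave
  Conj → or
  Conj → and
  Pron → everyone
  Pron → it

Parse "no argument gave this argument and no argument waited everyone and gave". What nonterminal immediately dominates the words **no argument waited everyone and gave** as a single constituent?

[S [S [NP [Det no] [N argument]] [VP [V gave] [NP [Det this] [N argument]]]] [Conj and] [S [NP [Det no] [N argument]] [VP [VP [V waited] [NP [Pron everyone]]] [Conj and] [VP [V gave]]]]]
The span 'no argument waited everyone and gave' is the S node built by S → NP VP.

S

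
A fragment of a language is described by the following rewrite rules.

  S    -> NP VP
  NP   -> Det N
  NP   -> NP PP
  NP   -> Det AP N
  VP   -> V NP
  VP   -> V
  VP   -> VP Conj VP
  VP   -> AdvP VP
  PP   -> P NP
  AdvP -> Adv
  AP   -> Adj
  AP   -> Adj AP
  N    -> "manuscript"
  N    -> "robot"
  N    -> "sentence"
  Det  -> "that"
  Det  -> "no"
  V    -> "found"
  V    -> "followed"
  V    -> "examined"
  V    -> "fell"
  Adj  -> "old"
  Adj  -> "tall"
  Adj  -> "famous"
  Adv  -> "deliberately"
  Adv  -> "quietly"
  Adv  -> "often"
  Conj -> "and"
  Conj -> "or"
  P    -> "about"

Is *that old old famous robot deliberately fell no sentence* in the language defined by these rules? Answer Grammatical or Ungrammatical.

[S [NP [Det that] [AP [Adj old] [AP [Adj old] [AP [Adj famous]]]] [N robot]] [VP [AdvP [Adv deliberately]] [VP [V fell] [NP [Det no] [N sentence]]]]]
Each bracket corresponds to one application of a listed rule, so the string is derivable from S.

Grammatical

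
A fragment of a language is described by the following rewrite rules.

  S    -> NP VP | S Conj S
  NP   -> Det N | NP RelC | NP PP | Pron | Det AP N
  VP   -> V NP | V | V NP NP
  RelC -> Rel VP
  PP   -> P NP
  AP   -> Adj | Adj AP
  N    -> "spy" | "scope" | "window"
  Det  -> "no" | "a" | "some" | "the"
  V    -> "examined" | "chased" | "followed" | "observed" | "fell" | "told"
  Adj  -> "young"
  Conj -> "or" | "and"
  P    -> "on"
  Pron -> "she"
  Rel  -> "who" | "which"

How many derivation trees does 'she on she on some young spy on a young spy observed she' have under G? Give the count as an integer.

5

Two of the 5 distinct bracketings:
[S [NP [NP [Pron she]] [PP [P on] [NP [NP [Pron she]] [PP [P on] [NP [NP [Det some] [AP [Adj young]] [N spy]] [PP [P on] [NP [Det a] [AP [Adj young]] [N spy]]]]]]]] [VP [V observed] [NP [Pron she]]]]
[S [NP [NP [Pron she]] [PP [P on] [NP [NP [NP [Pron she]] [PP [P on] [NP [Det some] [AP [Adj young]] [N spy]]]] [PP [P on] [NP [Det a] [AP [Adj young]] [N spy]]]]]] [VP [V observed] [NP [Pron she]]]]
The trees differ in how a recursive rule is bracketed over the same span.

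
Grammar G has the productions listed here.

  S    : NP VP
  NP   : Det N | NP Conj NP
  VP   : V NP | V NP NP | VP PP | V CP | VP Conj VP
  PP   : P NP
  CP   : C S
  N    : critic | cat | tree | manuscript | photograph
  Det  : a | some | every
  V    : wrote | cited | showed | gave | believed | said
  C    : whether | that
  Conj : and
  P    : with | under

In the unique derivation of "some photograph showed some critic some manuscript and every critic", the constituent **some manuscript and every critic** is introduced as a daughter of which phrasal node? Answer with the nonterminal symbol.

S
  NP
    Det: some
    N: photograph
  VP
    V: showed
    NP
      Det: some
      N: critic
    NP
      NP
        Det: some
        N: manuscript
      Conj: and
      NP
        Det: every
        N: critic
The span 'some manuscript and every critic' is the NP node built by NP → NP Conj NP.
Its mother is the VP built by VP → V NP NP.

VP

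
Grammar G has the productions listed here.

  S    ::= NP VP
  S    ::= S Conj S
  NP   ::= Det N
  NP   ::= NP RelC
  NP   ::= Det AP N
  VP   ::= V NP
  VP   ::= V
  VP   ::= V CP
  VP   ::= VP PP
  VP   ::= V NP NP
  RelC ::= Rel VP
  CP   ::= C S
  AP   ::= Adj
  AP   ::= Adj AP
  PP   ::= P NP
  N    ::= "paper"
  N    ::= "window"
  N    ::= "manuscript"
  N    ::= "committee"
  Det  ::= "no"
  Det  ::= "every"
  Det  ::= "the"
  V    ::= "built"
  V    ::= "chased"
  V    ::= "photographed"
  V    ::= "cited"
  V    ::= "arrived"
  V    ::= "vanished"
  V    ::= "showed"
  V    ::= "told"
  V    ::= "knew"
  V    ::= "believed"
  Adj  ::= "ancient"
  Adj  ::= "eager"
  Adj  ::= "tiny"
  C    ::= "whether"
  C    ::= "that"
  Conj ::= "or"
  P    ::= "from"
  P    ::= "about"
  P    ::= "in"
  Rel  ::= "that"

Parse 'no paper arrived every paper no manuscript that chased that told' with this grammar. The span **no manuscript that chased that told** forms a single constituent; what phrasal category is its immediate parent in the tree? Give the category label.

VP

S
  NP
    Det: no
    N: paper
  VP
    V: arrived
    NP
      Det: every
      N: paper
    NP
      NP
        NP
          Det: no
          N: manuscript
        RelC
          Rel: that
          VP
            V: chased
      RelC
        Rel: that
        VP
          V: told
The span 'no manuscript that chased that told' is the NP node built by NP → NP RelC.
Its mother is the VP built by VP → V NP NP.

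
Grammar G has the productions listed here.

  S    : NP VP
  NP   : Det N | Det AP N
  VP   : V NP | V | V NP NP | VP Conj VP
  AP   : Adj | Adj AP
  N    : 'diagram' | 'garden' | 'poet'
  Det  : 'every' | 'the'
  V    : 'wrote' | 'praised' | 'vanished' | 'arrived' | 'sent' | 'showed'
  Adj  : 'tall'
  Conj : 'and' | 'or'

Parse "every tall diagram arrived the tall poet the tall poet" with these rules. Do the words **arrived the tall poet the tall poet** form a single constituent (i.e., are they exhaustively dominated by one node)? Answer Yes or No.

Yes

[S [NP [Det every] [AP [Adj tall]] [N diagram]] [VP [V arrived] [NP [Det the] [AP [Adj tall]] [N poet]] [NP [Det the] [AP [Adj tall]] [N poet]]]]
The words 'arrived the tall poet the tall poet' are exhaustively dominated by a single VP node (built by VP → V NP NP), so they form a constituent.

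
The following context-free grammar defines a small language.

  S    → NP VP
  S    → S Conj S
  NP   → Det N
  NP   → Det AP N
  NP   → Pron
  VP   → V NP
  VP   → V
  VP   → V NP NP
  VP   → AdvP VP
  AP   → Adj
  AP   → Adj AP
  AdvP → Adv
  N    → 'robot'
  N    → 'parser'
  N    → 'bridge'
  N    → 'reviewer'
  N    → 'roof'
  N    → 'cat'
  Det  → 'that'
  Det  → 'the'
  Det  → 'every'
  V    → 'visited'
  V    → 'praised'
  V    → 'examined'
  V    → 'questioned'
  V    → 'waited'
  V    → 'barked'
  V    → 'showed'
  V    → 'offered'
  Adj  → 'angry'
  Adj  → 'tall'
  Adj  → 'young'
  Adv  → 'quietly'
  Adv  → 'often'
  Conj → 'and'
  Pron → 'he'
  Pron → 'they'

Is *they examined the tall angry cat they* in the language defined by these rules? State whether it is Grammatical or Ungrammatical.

Grammatical

[S [NP [Pron they]] [VP [V examined] [NP [Det the] [AP [Adj tall] [AP [Adj angry]]] [N cat]] [NP [Pron they]]]]
Each bracket corresponds to one application of a listed rule, so the string is derivable from S.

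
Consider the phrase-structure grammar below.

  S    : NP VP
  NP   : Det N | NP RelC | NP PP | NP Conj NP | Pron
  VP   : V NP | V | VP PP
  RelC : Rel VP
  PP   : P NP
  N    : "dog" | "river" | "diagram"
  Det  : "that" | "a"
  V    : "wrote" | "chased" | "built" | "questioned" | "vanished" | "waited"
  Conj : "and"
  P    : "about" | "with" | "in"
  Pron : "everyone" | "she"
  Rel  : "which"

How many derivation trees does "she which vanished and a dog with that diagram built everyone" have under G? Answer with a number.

2

The two bracketings:
[S [NP [NP [NP [NP [Pron she]] [RelC [Rel which] [VP [V vanished]]]] [Conj and] [NP [Det a] [N dog]]] [PP [P with] [NP [Det that] [N diagram]]]] [VP [V built] [NP [Pron everyone]]]]
[S [NP [NP [NP [Pron she]] [RelC [Rel which] [VP [V vanished]]]] [Conj and] [NP [NP [Det a] [N dog]] [PP [P with] [NP [Det that] [N diagram]]]]] [VP [V built] [NP [Pron everyone]]]]
The trees differ in how a recursive rule is bracketed over the same span.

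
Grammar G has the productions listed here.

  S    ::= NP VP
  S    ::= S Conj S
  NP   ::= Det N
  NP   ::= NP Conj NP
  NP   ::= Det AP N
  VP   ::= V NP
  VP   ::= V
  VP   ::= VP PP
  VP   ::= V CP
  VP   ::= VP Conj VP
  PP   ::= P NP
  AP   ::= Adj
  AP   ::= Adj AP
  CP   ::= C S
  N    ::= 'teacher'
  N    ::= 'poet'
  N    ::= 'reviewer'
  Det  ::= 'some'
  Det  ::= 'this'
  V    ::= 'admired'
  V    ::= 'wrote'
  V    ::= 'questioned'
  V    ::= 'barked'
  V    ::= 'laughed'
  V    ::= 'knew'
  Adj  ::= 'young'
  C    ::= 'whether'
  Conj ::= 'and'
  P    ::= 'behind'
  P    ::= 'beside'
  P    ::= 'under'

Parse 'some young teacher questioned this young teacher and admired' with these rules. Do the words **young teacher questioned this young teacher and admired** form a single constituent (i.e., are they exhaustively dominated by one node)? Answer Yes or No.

[S [NP [Det some] [AP [Adj young]] [N teacher]] [VP [VP [V questioned] [NP [Det this] [AP [Adj young]] [N teacher]]] [Conj and] [VP [V admired]]]]
The smallest constituent containing 'young teacher questioned this young teacher and admired' is the S spanning 'some young teacher questioned this young teacher and admired'; no single node in the tree dominates exactly the given words.

No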